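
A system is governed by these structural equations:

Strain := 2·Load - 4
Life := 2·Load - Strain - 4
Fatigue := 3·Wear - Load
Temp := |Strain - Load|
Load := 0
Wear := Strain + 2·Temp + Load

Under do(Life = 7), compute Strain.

do(Life=7) replaces the equation Life := 2·Load - Strain - 4 with the constant Life = 7.
Strain is not downstream of the intervention, so its value is determined by the original equations.
Strain = 2·Load - 4  [with Load=0]  = -4

-4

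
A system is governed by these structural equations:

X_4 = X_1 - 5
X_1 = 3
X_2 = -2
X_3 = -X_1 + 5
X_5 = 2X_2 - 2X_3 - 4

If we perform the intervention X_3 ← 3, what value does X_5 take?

-14

do(X_3=3) replaces the equation X_3 = -X_1 + 5 with the constant X_3 = 3.
X_5 = 2X_2 - 2X_3 - 4  [with X_2=-2, X_3=3]  = -14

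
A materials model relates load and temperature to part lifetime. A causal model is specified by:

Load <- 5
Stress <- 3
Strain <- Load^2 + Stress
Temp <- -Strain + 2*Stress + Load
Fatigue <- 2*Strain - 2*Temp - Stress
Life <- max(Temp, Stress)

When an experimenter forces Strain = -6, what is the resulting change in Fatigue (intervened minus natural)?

do(Strain=-6) replaces the equation Strain <- Load^2 + Stress with the constant Strain = -6.
Temp = -Strain + 2*Stress + Load  [with Strain=-6, Stress=3, Load=5]  = 17
Fatigue = 2*Strain - 2*Temp - Stress  [with Strain=-6, Temp=17, Stress=3]  = -49
Without intervention: Strain = Load^2 + Stress  [with Load=5, Stress=3]  = 28; Temp = -Strain + 2*Stress + Load  [with Strain=28, Stress=3, Load=5]  = -17; Fatigue = 2*Strain - 2*Temp - Stress  [with Strain=28, Temp=-17, Stress=3]  = 87.
Change = -49 − 87 = -136.

-136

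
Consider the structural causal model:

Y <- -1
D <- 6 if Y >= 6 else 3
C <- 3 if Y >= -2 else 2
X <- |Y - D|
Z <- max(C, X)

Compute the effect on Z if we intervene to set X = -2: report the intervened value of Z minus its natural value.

Intervening sets X = -2 and removes its equation (X <- |Y - D|).
C = 3 if Y >= -2 else 2  [with Y=-1]  = 3
Z = max(C, X)  [with C=3, X=-2]  = 3
Without intervention: D = 6 if Y >= 6 else 3  [with Y=-1]  = 3; C = 3 if Y >= -2 else 2  [with Y=-1]  = 3; X = |Y - D|  [with Y=-1, D=3]  = 4; Z = max(C, X)  [with C=3, X=4]  = 4.
Change = 3 − 4 = -1.

-1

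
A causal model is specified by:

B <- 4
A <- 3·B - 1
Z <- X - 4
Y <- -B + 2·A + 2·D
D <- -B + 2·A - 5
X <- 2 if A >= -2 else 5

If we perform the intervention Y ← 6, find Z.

Under do(Y=6), the mechanism Y <- -B + 2·A + 2·D is discarded; Y is fixed at 6.
Since Z is not a descendant of the intervened variable, it is unaffected.
A = 3·B - 1  [with B=4]  = 11
X = 2 if A >= -2 else 5  [with A=11]  = 2
Z = X - 4  [with X=2]  = -2

-2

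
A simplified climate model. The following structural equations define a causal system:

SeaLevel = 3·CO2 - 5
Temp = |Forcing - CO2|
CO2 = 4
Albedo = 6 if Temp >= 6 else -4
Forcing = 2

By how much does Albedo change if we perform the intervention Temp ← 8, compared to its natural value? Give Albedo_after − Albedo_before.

The intervention breaks the incoming arrows to Temp: Temp = |Forcing - CO2| no longer applies, and Temp = 8.
Albedo = 6 if Temp >= 6 else -4  [with Temp=8]  = 6
Without intervention: Temp = |Forcing - CO2|  [with Forcing=2, CO2=4]  = 2; Albedo = 6 if Temp >= 6 else -4  [with Temp=2]  = -4.
Change = 6 − (-4) = 10.

10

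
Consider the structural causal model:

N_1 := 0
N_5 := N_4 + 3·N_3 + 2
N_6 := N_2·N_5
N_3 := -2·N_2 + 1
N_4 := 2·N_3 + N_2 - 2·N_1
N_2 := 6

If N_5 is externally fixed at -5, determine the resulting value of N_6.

The intervention breaks the incoming arrows to N_5: N_5 := N_4 + 3·N_3 + 2 no longer applies, and N_5 = -5.
N_6 = N_2·N_5  [with N_2=6, N_5=-5]  = -30

-30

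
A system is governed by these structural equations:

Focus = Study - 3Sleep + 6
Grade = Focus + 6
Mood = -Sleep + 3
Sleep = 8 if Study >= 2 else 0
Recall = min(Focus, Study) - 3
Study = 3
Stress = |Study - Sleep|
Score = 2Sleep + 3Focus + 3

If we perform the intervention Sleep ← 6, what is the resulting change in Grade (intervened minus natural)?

6

do(Sleep=6) replaces the equation Sleep = 8 if Study >= 2 else 0 with the constant Sleep = 6.
Focus = Study - 3Sleep + 6  [with Study=3, Sleep=6]  = -9
Grade = Focus + 6  [with Focus=-9]  = -3
Without intervention: Sleep = 8 if Study >= 2 else 0  [with Study=3]  = 8; Focus = Study - 3Sleep + 6  [with Study=3, Sleep=8]  = -15; Grade = Focus + 6  [with Focus=-15]  = -9.
Change = -3 − (-9) = 6.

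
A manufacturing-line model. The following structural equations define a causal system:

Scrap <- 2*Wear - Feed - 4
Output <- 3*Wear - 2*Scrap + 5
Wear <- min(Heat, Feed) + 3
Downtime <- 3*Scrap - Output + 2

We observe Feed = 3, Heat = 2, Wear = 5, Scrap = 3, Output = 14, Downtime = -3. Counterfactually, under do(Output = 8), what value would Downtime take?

3

The intervention breaks the incoming arrows to Output: Output <- 3*Wear - 2*Scrap + 5 no longer applies, and Output = 8.
Wear = min(Heat, Feed) + 3  [with Heat=2, Feed=3]  = 5
Scrap = 2*Wear - Feed - 4  [with Wear=5, Feed=3]  = 3
Downtime = 3*Scrap - Output + 2  [with Scrap=3, Output=8]  = 3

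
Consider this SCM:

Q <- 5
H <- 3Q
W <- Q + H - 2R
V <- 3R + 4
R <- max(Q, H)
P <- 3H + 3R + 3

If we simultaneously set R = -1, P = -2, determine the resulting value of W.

Setting R = -1, P = -2 by intervention discards those variables' equations.
H = 3Q  [with Q=5]  = 15
W = Q + H - 2R  [with Q=5, H=15, R=-1]  = 22

22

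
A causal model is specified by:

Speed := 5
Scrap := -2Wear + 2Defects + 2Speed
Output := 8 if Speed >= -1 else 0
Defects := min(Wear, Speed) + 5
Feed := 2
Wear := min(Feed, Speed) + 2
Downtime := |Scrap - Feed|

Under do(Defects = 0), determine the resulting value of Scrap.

Intervening sets Defects = 0 and removes its equation (Defects := min(Wear, Speed) + 5).
Wear = min(Feed, Speed) + 2  [with Feed=2, Speed=5]  = 4
Scrap = -2Wear + 2Defects + 2Speed  [with Wear=4, Defects=0, Speed=5]  = 2

2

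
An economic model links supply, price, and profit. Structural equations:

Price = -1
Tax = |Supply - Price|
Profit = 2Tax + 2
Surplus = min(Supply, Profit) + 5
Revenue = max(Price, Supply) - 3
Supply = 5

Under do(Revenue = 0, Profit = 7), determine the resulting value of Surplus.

10

Setting Revenue = 0, Profit = 7 by intervention discards those variables' equations.
Surplus = min(Supply, Profit) + 5  [with Supply=5, Profit=7]  = 10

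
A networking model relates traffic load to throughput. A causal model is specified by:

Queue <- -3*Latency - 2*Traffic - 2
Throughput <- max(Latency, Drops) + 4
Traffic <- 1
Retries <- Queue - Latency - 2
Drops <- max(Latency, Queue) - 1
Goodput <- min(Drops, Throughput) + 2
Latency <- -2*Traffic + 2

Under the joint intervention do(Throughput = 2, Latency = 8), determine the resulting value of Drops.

Under do(Throughput = 2, Latency = 8), each intervened variable's structural equation is replaced by its fixed value.
Queue = -3*Latency - 2*Traffic - 2  [with Latency=8, Traffic=1]  = -28
Drops = max(Latency, Queue) - 1  [with Latency=8, Queue=-28]  = 7

7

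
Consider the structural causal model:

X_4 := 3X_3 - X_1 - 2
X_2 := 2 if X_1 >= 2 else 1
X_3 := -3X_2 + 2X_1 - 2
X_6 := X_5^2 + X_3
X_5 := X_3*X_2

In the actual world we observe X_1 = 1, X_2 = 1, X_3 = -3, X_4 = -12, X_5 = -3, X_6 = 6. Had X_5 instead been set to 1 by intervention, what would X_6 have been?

-2

The intervention breaks the incoming arrows to X_5: X_5 := X_3*X_2 no longer applies, and X_5 = 1.
X_2 = 2 if X_1 >= 2 else 1  [with X_1=1]  = 1
X_3 = -3X_2 + 2X_1 - 2  [with X_2=1, X_1=1]  = -3
X_6 = X_5^2 + X_3  [with X_5=1, X_3=-3]  = -2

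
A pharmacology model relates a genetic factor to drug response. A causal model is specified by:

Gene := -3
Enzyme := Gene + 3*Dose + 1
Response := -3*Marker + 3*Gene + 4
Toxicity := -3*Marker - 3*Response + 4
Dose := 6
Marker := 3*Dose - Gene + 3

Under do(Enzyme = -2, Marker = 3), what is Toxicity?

Setting Enzyme = -2, Marker = 3 by intervention discards those variables' equations.
Response = -3*Marker + 3*Gene + 4  [with Marker=3, Gene=-3]  = -14
Toxicity = -3*Marker - 3*Response + 4  [with Marker=3, Response=-14]  = 37

37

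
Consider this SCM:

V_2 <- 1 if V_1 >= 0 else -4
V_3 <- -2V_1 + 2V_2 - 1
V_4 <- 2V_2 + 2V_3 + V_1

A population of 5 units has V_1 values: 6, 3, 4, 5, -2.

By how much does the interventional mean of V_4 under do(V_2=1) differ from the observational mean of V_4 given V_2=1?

3.9

The intervention sets V_2=1 in all 5 units regardless of V_1. Recomputing V_4 per unit gives -14, -5, -8, -11, 10; average -5.6.
E[V_4|V_2=1] averages over only the 4 units with V_2=1 (V_1 = 6, 3, 4, 5): V_4 = -14, -5, -8, -11, mean -9.5.
Difference = -5.6 − (-9.5) = 3.9.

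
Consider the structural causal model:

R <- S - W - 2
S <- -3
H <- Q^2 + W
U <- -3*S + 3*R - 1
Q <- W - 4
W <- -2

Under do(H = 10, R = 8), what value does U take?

32

Setting H = 10, R = 8 by intervention discards those variables' equations.
U = -3*S + 3*R - 1  [with S=-3, R=8]  = 32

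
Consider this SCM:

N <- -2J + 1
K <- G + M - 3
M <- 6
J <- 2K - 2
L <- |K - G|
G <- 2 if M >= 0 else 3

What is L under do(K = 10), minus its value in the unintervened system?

5

The intervention breaks the incoming arrows to K: K <- G + M - 3 no longer applies, and K = 10.
G = 2 if M >= 0 else 3  [with M=6]  = 2
L = |K - G|  [with K=10, G=2]  = 8
Without intervention: G = 2 if M >= 0 else 3  [with M=6]  = 2; K = G + M - 3  [with G=2, M=6]  = 5; L = |K - G|  [with K=5, G=2]  = 3.
Change = 8 − 3 = 5.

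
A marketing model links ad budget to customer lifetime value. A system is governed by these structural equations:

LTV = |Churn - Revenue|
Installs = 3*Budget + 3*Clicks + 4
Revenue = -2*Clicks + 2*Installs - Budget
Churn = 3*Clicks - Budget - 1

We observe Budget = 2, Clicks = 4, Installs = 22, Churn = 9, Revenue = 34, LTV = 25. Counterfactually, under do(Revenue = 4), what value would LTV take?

5

The intervention breaks the incoming arrows to Revenue: Revenue = -2*Clicks + 2*Installs - Budget no longer applies, and Revenue = 4.
Churn = 3*Clicks - Budget - 1  [with Clicks=4, Budget=2]  = 9
LTV = |Churn - Revenue|  [with Churn=9, Revenue=4]  = 5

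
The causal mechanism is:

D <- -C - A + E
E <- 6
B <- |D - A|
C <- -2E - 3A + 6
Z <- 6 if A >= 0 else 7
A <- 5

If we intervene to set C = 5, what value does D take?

The intervention breaks the incoming arrows to C: C <- -2E - 3A + 6 no longer applies, and C = 5.
D = -C - A + E  [with C=5, A=5, E=6]  = -4

-4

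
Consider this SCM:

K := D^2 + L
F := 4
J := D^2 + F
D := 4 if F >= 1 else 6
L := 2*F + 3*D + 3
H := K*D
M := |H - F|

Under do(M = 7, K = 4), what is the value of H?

16

Setting M = 7, K = 4 by intervention discards those variables' equations.
D = 4 if F >= 1 else 6  [with F=4]  = 4
H = K*D  [with K=4, D=4]  = 16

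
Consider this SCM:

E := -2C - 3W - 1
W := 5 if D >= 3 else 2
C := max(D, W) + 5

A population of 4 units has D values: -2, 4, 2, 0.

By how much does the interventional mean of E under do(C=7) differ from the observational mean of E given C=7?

-2.25

The intervention sets C=7 in all 4 units regardless of D. Recomputing E per unit gives -21, -30, -21, -21; average -23.25.
Observing C=7 restricts to units where C's equation naturally yields 7: D ∈ {-2, 2, 0}. In that subpopulation E = -21, -21, -21, mean -21.
Difference = -23.25 − (-21) = -2.25.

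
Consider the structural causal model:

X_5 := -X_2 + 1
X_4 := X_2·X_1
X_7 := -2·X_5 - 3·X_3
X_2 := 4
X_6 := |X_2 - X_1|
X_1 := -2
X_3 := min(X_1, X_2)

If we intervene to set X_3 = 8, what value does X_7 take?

-18

The intervention breaks the incoming arrows to X_3: X_3 := min(X_1, X_2) no longer applies, and X_3 = 8.
X_5 = -X_2 + 1  [with X_2=4]  = -3
X_7 = -2·X_5 - 3·X_3  [with X_5=-3, X_3=8]  = -18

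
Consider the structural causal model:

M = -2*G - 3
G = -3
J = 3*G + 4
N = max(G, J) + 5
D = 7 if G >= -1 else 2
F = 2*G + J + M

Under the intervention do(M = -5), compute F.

-16

The intervention breaks the incoming arrows to M: M = -2*G - 3 no longer applies, and M = -5.
J = 3*G + 4  [with G=-3]  = -5
F = 2*G + J + M  [with G=-3, J=-5, M=-5]  = -16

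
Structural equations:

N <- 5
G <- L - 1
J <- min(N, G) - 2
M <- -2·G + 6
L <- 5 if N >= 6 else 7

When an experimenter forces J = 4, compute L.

The intervention breaks the incoming arrows to J: J <- min(N, G) - 2 no longer applies, and J = 4.
Since L is not a descendant of the intervened variable, it is unaffected.
L = 5 if N >= 6 else 7  [with N=5]  = 7

7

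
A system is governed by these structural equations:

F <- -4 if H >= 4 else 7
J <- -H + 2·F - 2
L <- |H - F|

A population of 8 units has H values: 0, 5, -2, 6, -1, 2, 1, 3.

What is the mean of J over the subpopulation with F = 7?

E[J|F=7] averages over only the 6 units with F=7 (H = 0, -2, -1, 2, 1, 3): J = 12, 14, 13, 10, 11, 9, mean 11.5.

11.5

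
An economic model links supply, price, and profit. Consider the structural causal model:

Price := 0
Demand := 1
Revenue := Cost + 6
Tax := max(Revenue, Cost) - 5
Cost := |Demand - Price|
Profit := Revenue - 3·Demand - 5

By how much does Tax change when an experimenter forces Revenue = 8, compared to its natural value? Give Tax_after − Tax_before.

Intervening sets Revenue = 8 and removes its equation (Revenue := Cost + 6).
Cost = |Demand - Price|  [with Demand=1, Price=0]  = 1
Tax = max(Revenue, Cost) - 5  [with Revenue=8, Cost=1]  = 3
Without intervention: Cost = |Demand - Price|  [with Demand=1, Price=0]  = 1; Revenue = Cost + 6  [with Cost=1]  = 7; Tax = max(Revenue, Cost) - 5  [with Revenue=7, Cost=1]  = 2.
Change = 3 − 2 = 1.

1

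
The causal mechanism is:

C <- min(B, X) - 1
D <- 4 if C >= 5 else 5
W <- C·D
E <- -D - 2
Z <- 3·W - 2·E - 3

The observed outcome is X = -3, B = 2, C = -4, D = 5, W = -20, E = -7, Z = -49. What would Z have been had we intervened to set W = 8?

Under do(W=8), the mechanism W <- C·D is discarded; W is fixed at 8.
C = min(B, X) - 1  [with B=2, X=-3]  = -4
D = 4 if C >= 5 else 5  [with C=-4]  = 5
E = -D - 2  [with D=5]  = -7
Z = 3·W - 2·E - 3  [with W=8, E=-7]  = 35

35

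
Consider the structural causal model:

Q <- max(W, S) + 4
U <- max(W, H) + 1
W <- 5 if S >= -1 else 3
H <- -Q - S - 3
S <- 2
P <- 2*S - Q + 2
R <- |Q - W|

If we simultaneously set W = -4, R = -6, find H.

The joint intervention fixes W = -4, R = -6, removing each variable's own equation.
Q = max(W, S) + 4  [with W=-4, S=2]  = 6
H = -Q - S - 3  [with Q=6, S=2]  = -11

-11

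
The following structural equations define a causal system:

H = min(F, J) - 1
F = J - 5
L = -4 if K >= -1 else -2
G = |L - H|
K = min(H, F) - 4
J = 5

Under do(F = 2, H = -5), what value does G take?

Under do(F = 2, H = -5), each intervened variable's structural equation is replaced by its fixed value.
K = min(H, F) - 4  [with H=-5, F=2]  = -9
L = -4 if K >= -1 else -2  [with K=-9]  = -2
G = |L - H|  [with L=-2, H=-5]  = 3

3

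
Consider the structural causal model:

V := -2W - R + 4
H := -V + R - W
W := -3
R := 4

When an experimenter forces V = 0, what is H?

7

The intervention breaks the incoming arrows to V: V := -2W - R + 4 no longer applies, and V = 0.
H = -V + R - W  [with V=0, R=4, W=-3]  = 7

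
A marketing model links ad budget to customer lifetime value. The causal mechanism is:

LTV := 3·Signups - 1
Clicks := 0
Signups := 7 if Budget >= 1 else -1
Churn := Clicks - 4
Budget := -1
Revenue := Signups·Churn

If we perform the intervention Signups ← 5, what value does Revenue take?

-20

do(Signups=5) replaces the equation Signups := 7 if Budget >= 1 else -1 with the constant Signups = 5.
Churn = Clicks - 4  [with Clicks=0]  = -4
Revenue = Signups·Churn  [with Signups=5, Churn=-4]  = -20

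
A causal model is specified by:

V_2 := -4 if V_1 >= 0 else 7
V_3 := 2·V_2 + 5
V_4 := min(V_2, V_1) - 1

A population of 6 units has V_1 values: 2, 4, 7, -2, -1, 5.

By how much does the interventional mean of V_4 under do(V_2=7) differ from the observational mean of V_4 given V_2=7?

Every unit gets V_2=7 under the intervention. V_4 values become 1, 3, 6, -3, -2, 4; E[V_4|do(V_2=7)] = 1.5.
Observing V_2=7 restricts to units where V_2's equation naturally yields 7: V_1 ∈ {-2, -1}. In that subpopulation V_4 = -3, -2, mean -2.5.
Difference = 1.5 − (-2.5) = 4.

4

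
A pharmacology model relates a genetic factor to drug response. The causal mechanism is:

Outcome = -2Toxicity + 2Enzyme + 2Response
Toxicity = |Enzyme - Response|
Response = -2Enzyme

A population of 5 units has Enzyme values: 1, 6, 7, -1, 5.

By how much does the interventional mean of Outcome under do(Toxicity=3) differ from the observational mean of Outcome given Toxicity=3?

-7.2

The intervention sets Toxicity=3 in all 5 units regardless of Enzyme. Recomputing Outcome per unit gives -8, -18, -20, -4, -16; average -13.2.
Conditioning on Toxicity=3 selects the 2 unit(s) with Enzyme ∈ {1, -1}. Their Outcome values: -8, -4. Mean = -6.
Difference = -13.2 − (-6) = -7.2.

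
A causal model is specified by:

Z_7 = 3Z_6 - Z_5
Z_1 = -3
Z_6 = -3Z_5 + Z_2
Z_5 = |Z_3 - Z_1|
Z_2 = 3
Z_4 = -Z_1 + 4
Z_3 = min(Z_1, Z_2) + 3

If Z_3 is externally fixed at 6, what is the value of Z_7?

The intervention breaks the incoming arrows to Z_3: Z_3 = min(Z_1, Z_2) + 3 no longer applies, and Z_3 = 6.
Z_5 = |Z_3 - Z_1|  [with Z_3=6, Z_1=-3]  = 9
Z_6 = -3Z_5 + Z_2  [with Z_5=9, Z_2=3]  = -24
Z_7 = 3Z_6 - Z_5  [with Z_6=-24, Z_5=9]  = -81

-81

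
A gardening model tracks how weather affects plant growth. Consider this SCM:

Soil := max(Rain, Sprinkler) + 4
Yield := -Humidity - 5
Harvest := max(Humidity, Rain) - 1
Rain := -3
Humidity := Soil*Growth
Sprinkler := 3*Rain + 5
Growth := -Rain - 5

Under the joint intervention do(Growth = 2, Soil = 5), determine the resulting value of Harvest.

The joint intervention fixes Growth = 2, Soil = 5, removing each variable's own equation.
Humidity = Soil*Growth  [with Soil=5, Growth=2]  = 10
Harvest = max(Humidity, Rain) - 1  [with Humidity=10, Rain=-3]  = 9

9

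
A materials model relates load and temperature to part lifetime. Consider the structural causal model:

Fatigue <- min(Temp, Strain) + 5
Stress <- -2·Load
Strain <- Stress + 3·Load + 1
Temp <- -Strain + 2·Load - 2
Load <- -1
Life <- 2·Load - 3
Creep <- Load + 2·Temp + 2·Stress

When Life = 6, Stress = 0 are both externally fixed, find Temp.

-2

Under do(Life = 6, Stress = 0), each intervened variable's structural equation is replaced by its fixed value.
Strain = Stress + 3·Load + 1  [with Stress=0, Load=-1]  = -2
Temp = -Strain + 2·Load - 2  [with Strain=-2, Load=-1]  = -2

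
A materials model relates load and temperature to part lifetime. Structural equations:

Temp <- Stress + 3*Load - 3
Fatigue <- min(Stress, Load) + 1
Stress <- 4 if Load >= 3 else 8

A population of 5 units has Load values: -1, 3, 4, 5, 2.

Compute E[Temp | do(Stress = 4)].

The intervention sets Stress=4 in all 5 units regardless of Load. Recomputing Temp per unit gives -2, 10, 13, 16, 7; average 8.8.

8.8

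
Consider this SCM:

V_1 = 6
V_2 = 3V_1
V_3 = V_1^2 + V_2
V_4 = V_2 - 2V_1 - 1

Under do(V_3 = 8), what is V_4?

5

The intervention breaks the incoming arrows to V_3: V_3 = V_1^2 + V_2 no longer applies, and V_3 = 8.
V_4 is not downstream of the intervention, so its value is determined by the original equations.
V_2 = 3V_1  [with V_1=6]  = 18
V_4 = V_2 - 2V_1 - 1  [with V_2=18, V_1=6]  = 5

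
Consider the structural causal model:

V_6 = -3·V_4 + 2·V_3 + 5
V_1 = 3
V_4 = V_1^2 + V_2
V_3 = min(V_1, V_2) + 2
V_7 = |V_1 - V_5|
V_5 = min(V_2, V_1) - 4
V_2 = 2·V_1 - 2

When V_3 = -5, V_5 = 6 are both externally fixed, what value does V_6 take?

-44

Setting V_3 = -5, V_5 = 6 by intervention discards those variables' equations.
V_2 = 2·V_1 - 2  [with V_1=3]  = 4
V_4 = V_1^2 + V_2  [with V_1=3, V_2=4]  = 13
V_6 = -3·V_4 + 2·V_3 + 5  [with V_4=13, V_3=-5]  = -44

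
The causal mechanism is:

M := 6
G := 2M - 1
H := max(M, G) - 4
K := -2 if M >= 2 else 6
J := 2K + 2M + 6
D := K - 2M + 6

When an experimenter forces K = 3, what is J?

Intervening sets K = 3 and removes its equation (K := -2 if M >= 2 else 6).
J = 2K + 2M + 6  [with K=3, M=6]  = 24

24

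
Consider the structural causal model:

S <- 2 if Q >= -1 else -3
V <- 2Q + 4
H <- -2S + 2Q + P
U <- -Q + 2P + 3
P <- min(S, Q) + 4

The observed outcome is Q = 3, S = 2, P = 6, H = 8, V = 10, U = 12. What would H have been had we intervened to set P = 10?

12

The intervention breaks the incoming arrows to P: P <- min(S, Q) + 4 no longer applies, and P = 10.
S = 2 if Q >= -1 else -3  [with Q=3]  = 2
H = -2S + 2Q + P  [with S=2, Q=3, P=10]  = 12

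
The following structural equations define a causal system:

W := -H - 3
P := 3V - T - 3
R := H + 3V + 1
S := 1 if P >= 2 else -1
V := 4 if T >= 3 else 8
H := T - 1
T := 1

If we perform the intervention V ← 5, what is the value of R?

Under do(V=5), the mechanism V := 4 if T >= 3 else 8 is discarded; V is fixed at 5.
H = T - 1  [with T=1]  = 0
R = H + 3V + 1  [with H=0, V=5]  = 16

16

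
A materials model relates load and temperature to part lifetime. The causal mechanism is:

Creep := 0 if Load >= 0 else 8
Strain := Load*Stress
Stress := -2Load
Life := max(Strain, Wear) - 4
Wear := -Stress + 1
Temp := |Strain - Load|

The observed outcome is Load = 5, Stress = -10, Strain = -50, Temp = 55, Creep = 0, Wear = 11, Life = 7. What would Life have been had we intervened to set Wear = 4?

0

Intervening sets Wear = 4 and removes its equation (Wear := -Stress + 1).
Stress = -2Load  [with Load=5]  = -10
Strain = Load*Stress  [with Load=5, Stress=-10]  = -50
Life = max(Strain, Wear) - 4  [with Strain=-50, Wear=4]  = 0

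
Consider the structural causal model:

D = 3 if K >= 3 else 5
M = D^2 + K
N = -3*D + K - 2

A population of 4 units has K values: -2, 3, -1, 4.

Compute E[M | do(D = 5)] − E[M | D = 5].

The intervention sets D=5 in all 4 units regardless of K. Recomputing M per unit gives 23, 28, 24, 29; average 26.
Conditioning on D=5 selects the 2 unit(s) with K ∈ {-2, -1}. Their M values: 23, 24. Mean = 23.5.
Difference = 26 − 23.5 = 2.5.

2.5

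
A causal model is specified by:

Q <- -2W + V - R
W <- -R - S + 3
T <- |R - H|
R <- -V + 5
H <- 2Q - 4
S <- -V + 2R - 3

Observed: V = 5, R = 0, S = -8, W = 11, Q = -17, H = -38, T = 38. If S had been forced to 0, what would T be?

6

The intervention breaks the incoming arrows to S: S <- -V + 2R - 3 no longer applies, and S = 0.
R = -V + 5  [with V=5]  = 0
W = -R - S + 3  [with R=0, S=0]  = 3
Q = -2W + V - R  [with W=3, V=5, R=0]  = -1
H = 2Q - 4  [with Q=-1]  = -6
T = |R - H|  [with R=0, H=-6]  = 6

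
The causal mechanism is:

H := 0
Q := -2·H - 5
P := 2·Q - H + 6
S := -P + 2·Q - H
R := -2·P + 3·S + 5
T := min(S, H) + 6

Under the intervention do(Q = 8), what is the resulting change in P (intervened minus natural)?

26

The intervention breaks the incoming arrows to Q: Q := -2·H - 5 no longer applies, and Q = 8.
P = 2·Q - H + 6  [with Q=8, H=0]  = 22
Without intervention: Q = -2·H - 5  [with H=0]  = -5; P = 2·Q - H + 6  [with Q=-5, H=0]  = -4.
Change = 22 − (-4) = 26.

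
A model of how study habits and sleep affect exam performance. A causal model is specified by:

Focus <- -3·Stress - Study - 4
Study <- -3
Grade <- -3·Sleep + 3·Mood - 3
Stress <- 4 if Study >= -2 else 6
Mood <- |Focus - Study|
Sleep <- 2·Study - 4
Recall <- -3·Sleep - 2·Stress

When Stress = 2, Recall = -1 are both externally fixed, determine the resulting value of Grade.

39

Under do(Stress = 2, Recall = -1), each intervened variable's structural equation is replaced by its fixed value.
Sleep = 2·Study - 4  [with Study=-3]  = -10
Focus = -3·Stress - Study - 4  [with Stress=2, Study=-3]  = -7
Mood = |Focus - Study|  [with Focus=-7, Study=-3]  = 4
Grade = -3·Sleep + 3·Mood - 3  [with Sleep=-10, Mood=4]  = 39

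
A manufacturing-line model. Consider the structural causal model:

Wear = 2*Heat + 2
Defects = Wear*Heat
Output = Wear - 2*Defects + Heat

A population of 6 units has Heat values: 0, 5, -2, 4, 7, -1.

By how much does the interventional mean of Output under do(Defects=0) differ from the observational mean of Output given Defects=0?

8

The intervention sets Defects=0 in all 6 units regardless of Heat. Recomputing Output per unit gives 2, 17, -4, 14, 23, -1; average 8.5.
Observing Defects=0 restricts to units where Defects's equation naturally yields 0: Heat ∈ {0, -1}. In that subpopulation Output = 2, -1, mean 0.5.
Difference = 8.5 − 0.5 = 8.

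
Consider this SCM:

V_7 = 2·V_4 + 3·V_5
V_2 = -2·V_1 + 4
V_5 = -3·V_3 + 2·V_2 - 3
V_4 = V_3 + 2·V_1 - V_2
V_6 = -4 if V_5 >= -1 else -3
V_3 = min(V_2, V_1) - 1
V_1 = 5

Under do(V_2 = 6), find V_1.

5

Under do(V_2=6), the mechanism V_2 = -2·V_1 + 4 is discarded; V_2 is fixed at 6.
V_1 is not downstream of the intervention, so its value is determined by the original equations.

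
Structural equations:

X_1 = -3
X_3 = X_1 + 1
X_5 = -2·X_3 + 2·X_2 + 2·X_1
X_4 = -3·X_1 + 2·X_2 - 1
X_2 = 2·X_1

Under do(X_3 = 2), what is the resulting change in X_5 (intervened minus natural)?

-8

do(X_3=2) replaces the equation X_3 = X_1 + 1 with the constant X_3 = 2.
X_2 = 2·X_1  [with X_1=-3]  = -6
X_5 = -2·X_3 + 2·X_2 + 2·X_1  [with X_3=2, X_2=-6, X_1=-3]  = -22
Without intervention: X_2 = 2·X_1  [with X_1=-3]  = -6; X_3 = X_1 + 1  [with X_1=-3]  = -2; X_5 = -2·X_3 + 2·X_2 + 2·X_1  [with X_3=-2, X_2=-6, X_1=-3]  = -14.
Change = -22 − (-14) = -8.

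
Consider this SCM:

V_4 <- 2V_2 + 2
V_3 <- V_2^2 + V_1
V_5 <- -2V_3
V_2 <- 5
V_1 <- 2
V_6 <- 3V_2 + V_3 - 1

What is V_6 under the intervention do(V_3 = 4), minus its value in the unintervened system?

The intervention breaks the incoming arrows to V_3: V_3 <- V_2^2 + V_1 no longer applies, and V_3 = 4.
V_6 = 3V_2 + V_3 - 1  [with V_2=5, V_3=4]  = 18
Without intervention: V_3 = V_2^2 + V_1  [with V_2=5, V_1=2]  = 27; V_6 = 3V_2 + V_3 - 1  [with V_2=5, V_3=27]  = 41.
Change = 18 − 41 = -23.

-23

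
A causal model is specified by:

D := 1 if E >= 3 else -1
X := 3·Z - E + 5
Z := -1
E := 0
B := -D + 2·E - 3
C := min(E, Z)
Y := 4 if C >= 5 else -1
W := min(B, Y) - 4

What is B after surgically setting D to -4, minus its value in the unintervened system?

3

The intervention breaks the incoming arrows to D: D := 1 if E >= 3 else -1 no longer applies, and D = -4.
B = -D + 2·E - 3  [with D=-4, E=0]  = 1
Without intervention: D = 1 if E >= 3 else -1  [with E=0]  = -1; B = -D + 2·E - 3  [with D=-1, E=0]  = -2.
Change = 1 − (-2) = 3.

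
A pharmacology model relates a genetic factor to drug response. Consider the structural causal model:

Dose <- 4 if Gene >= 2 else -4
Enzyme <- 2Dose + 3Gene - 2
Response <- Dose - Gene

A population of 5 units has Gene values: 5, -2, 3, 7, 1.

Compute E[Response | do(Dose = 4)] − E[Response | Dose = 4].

2.2

do(Dose=4) breaks Dose's dependence on Gene. With Dose=4 fixed, Response across the units is -1, 6, 1, -3, 3, mean 1.2.
Conditioning on Dose=4 selects the 3 unit(s) with Gene ∈ {5, 3, 7}. Their Response values: -1, 1, -3. Mean = -1.
Difference = 1.2 − (-1) = 2.2.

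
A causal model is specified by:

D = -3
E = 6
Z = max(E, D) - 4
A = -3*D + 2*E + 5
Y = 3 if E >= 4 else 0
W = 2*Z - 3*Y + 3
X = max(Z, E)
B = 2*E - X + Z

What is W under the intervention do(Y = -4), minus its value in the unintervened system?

21

The intervention breaks the incoming arrows to Y: Y = 3 if E >= 4 else 0 no longer applies, and Y = -4.
Z = max(E, D) - 4  [with E=6, D=-3]  = 2
W = 2*Z - 3*Y + 3  [with Z=2, Y=-4]  = 19
Without intervention: Z = max(E, D) - 4  [with E=6, D=-3]  = 2; Y = 3 if E >= 4 else 0  [with E=6]  = 3; W = 2*Z - 3*Y + 3  [with Z=2, Y=3]  = -2.
Change = 19 − (-2) = 21.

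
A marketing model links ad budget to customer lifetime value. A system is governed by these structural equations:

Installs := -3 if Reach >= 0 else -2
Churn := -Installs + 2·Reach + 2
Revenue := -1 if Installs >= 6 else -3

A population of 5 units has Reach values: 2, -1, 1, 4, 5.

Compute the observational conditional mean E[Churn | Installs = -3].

11

E[Churn|Installs=-3] averages over only the 4 units with Installs=-3 (Reach = 2, 1, 4, 5): Churn = 9, 7, 13, 15, mean 11.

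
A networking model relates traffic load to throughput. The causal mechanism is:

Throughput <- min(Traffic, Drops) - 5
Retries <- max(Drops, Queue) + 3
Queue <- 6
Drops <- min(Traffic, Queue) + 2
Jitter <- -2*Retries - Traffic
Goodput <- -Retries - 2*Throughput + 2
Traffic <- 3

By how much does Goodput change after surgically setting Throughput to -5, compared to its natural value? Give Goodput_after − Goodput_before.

Intervening sets Throughput = -5 and removes its equation (Throughput <- min(Traffic, Drops) - 5).
Drops = min(Traffic, Queue) + 2  [with Traffic=3, Queue=6]  = 5
Retries = max(Drops, Queue) + 3  [with Drops=5, Queue=6]  = 9
Goodput = -Retries - 2*Throughput + 2  [with Retries=9, Throughput=-5]  = 3
Without intervention: Drops = min(Traffic, Queue) + 2  [with Traffic=3, Queue=6]  = 5; Retries = max(Drops, Queue) + 3  [with Drops=5, Queue=6]  = 9; Throughput = min(Traffic, Drops) - 5  [with Traffic=3, Drops=5]  = -2; Goodput = -Retries - 2*Throughput + 2  [with Retries=9, Throughput=-2]  = -3.
Change = 3 − (-3) = 6.

6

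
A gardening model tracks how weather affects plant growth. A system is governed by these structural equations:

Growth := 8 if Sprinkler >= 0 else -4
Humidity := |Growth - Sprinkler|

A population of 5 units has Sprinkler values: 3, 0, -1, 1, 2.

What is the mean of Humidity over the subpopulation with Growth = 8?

Observing Growth=8 restricts to units where Growth's equation naturally yields 8: Sprinkler ∈ {3, 0, 1, 2}. In that subpopulation Humidity = 5, 8, 7, 6, mean 6.5.

6.5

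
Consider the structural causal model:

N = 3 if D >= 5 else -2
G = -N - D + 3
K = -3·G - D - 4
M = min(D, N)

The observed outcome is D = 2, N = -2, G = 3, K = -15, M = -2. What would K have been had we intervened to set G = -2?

0

The intervention breaks the incoming arrows to G: G = -N - D + 3 no longer applies, and G = -2.
K = -3·G - D - 4  [with G=-2, D=2]  = 0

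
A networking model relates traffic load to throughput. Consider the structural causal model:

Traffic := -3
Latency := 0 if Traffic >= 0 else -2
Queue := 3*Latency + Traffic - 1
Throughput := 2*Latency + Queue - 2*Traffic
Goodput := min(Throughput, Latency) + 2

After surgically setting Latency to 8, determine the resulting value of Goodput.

do(Latency=8) replaces the equation Latency := 0 if Traffic >= 0 else -2 with the constant Latency = 8.
Queue = 3*Latency + Traffic - 1  [with Latency=8, Traffic=-3]  = 20
Throughput = 2*Latency + Queue - 2*Traffic  [with Latency=8, Queue=20, Traffic=-3]  = 42
Goodput = min(Throughput, Latency) + 2  [with Throughput=42, Latency=8]  = 10

10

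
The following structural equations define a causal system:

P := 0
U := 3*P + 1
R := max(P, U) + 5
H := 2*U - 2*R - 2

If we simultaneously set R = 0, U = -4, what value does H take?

The joint intervention fixes R = 0, U = -4, removing each variable's own equation.
H = 2*U - 2*R - 2  [with U=-4, R=0]  = -10

-10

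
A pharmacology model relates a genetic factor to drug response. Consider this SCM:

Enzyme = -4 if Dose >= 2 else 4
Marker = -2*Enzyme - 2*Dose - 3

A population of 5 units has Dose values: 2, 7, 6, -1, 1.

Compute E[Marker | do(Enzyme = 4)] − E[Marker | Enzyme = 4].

Under do(Enzyme=4), Enzyme's equation is replaced by Enzyme=4 for every unit. Per-unit Marker: -15, -25, -23, -9, -13. Mean = -17.
Observing Enzyme=4 restricts to units where Enzyme's equation naturally yields 4: Dose ∈ {-1, 1}. In that subpopulation Marker = -9, -13, mean -11.
Difference = -17 − (-11) = -6.

-6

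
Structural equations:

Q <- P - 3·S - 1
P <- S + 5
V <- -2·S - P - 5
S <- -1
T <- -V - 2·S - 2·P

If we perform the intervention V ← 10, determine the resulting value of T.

-16

The intervention breaks the incoming arrows to V: V <- -2·S - P - 5 no longer applies, and V = 10.
P = S + 5  [with S=-1]  = 4
T = -V - 2·S - 2·P  [with V=10, S=-1, P=4]  = -16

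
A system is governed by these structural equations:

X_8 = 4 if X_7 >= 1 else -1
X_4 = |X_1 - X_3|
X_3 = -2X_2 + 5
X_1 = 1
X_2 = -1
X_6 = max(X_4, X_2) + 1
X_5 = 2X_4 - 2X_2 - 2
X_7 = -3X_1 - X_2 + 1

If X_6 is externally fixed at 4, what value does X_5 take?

12

do(X_6=4) replaces the equation X_6 = max(X_4, X_2) + 1 with the constant X_6 = 4.
Since X_5 is not a descendant of the intervened variable, it is unaffected.
X_3 = -2X_2 + 5  [with X_2=-1]  = 7
X_4 = |X_1 - X_3|  [with X_1=1, X_3=7]  = 6
X_5 = 2X_4 - 2X_2 - 2  [with X_4=6, X_2=-1]  = 12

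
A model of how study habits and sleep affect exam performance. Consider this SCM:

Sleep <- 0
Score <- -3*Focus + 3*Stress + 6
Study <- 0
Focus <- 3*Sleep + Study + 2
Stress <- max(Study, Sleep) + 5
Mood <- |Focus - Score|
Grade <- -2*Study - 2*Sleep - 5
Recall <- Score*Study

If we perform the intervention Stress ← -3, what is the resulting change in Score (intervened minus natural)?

do(Stress=-3) replaces the equation Stress <- max(Study, Sleep) + 5 with the constant Stress = -3.
Focus = 3*Sleep + Study + 2  [with Sleep=0, Study=0]  = 2
Score = -3*Focus + 3*Stress + 6  [with Focus=2, Stress=-3]  = -9
Without intervention: Stress = max(Study, Sleep) + 5  [with Study=0, Sleep=0]  = 5; Focus = 3*Sleep + Study + 2  [with Sleep=0, Study=0]  = 2; Score = -3*Focus + 3*Stress + 6  [with Focus=2, Stress=5]  = 15.
Change = -9 − 15 = -24.

-24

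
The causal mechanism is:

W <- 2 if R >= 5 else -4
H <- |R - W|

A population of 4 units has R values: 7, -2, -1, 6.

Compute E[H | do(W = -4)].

Under do(W=-4), W's equation is replaced by W=-4 for every unit. Per-unit H: 11, 2, 3, 10. Mean = 6.5.

6.5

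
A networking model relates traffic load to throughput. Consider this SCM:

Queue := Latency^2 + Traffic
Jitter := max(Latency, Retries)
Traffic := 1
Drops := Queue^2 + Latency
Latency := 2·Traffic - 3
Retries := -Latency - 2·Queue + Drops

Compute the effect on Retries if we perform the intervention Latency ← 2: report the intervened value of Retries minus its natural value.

15

do(Latency=2) replaces the equation Latency := 2·Traffic - 3 with the constant Latency = 2.
Queue = Latency^2 + Traffic  [with Latency=2, Traffic=1]  = 5
Drops = Queue^2 + Latency  [with Queue=5, Latency=2]  = 27
Retries = -Latency - 2·Queue + Drops  [with Latency=2, Queue=5, Drops=27]  = 15
Without intervention: Latency = 2·Traffic - 3  [with Traffic=1]  = -1; Queue = Latency^2 + Traffic  [with Latency=-1, Traffic=1]  = 2; Drops = Queue^2 + Latency  [with Queue=2, Latency=-1]  = 3; Retries = -Latency - 2·Queue + Drops  [with Latency=-1, Queue=2, Drops=3]  = 0.
Change = 15 − 0 = 15.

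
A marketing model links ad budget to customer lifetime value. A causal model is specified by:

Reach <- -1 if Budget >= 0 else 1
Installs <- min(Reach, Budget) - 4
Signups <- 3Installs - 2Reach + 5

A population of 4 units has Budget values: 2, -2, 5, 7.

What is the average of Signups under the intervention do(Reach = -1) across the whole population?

The intervention sets Reach=-1 in all 4 units regardless of Budget. Recomputing Signups per unit gives -8, -11, -8, -8; average -8.75.

-8.75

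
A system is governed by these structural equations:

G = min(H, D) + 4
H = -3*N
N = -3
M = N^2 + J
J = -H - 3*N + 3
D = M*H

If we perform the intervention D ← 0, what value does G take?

4

The intervention breaks the incoming arrows to D: D = M*H no longer applies, and D = 0.
H = -3*N  [with N=-3]  = 9
G = min(H, D) + 4  [with H=9, D=0]  = 4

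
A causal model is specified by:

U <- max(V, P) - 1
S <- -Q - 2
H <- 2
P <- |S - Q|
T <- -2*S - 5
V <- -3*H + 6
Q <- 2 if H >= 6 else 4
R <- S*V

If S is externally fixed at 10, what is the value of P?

The intervention breaks the incoming arrows to S: S <- -Q - 2 no longer applies, and S = 10.
Q = 2 if H >= 6 else 4  [with H=2]  = 4
P = |S - Q|  [with S=10, Q=4]  = 6

6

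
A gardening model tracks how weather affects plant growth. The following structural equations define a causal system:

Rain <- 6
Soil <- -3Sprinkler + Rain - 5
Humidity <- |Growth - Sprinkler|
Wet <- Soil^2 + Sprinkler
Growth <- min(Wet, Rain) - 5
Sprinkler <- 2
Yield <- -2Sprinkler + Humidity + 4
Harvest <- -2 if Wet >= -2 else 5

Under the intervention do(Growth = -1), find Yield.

Under do(Growth=-1), the mechanism Growth <- min(Wet, Rain) - 5 is discarded; Growth is fixed at -1.
Humidity = |Growth - Sprinkler|  [with Growth=-1, Sprinkler=2]  = 3
Yield = -2Sprinkler + Humidity + 4  [with Sprinkler=2, Humidity=3]  = 3

3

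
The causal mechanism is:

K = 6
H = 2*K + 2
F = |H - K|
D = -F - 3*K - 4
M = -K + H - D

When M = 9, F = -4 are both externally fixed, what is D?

Under do(M = 9, F = -4), each intervened variable's structural equation is replaced by its fixed value.
D = -F - 3*K - 4  [with F=-4, K=6]  = -18

-18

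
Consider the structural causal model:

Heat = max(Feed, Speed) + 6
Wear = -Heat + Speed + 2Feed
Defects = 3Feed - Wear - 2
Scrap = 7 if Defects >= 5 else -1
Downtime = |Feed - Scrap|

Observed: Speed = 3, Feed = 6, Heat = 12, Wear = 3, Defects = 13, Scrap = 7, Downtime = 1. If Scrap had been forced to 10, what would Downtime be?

Intervening sets Scrap = 10 and removes its equation (Scrap = 7 if Defects >= 5 else -1).
Downtime = |Feed - Scrap|  [with Feed=6, Scrap=10]  = 4

4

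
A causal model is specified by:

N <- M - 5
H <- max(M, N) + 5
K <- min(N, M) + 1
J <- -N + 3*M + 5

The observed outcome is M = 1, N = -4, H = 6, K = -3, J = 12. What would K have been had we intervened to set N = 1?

Under do(N=1), the mechanism N <- M - 5 is discarded; N is fixed at 1.
K = min(N, M) + 1  [with N=1, M=1]  = 2

2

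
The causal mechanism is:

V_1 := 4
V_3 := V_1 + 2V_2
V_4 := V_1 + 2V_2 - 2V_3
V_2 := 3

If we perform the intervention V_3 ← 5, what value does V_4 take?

The intervention breaks the incoming arrows to V_3: V_3 := V_1 + 2V_2 no longer applies, and V_3 = 5.
V_4 = V_1 + 2V_2 - 2V_3  [with V_1=4, V_2=3, V_3=5]  = 0

0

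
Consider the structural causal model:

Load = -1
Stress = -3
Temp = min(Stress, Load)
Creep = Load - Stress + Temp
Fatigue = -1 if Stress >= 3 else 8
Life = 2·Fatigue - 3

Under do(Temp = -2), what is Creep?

The intervention breaks the incoming arrows to Temp: Temp = min(Stress, Load) no longer applies, and Temp = -2.
Creep = Load - Stress + Temp  [with Load=-1, Stress=-3, Temp=-2]  = 0

0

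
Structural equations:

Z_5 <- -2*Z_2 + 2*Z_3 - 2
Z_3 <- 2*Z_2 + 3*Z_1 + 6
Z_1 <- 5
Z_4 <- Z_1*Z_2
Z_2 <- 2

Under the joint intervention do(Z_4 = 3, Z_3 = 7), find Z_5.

The joint intervention fixes Z_4 = 3, Z_3 = 7, removing each variable's own equation.
Z_5 = -2*Z_2 + 2*Z_3 - 2  [with Z_2=2, Z_3=7]  = 8

8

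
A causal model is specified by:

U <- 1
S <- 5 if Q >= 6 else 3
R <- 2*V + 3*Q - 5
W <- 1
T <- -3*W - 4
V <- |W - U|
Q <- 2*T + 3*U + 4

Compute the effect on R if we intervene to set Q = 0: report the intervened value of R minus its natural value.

Under do(Q=0), the mechanism Q <- 2*T + 3*U + 4 is discarded; Q is fixed at 0.
V = |W - U|  [with W=1, U=1]  = 0
R = 2*V + 3*Q - 5  [with V=0, Q=0]  = -5
Without intervention: T = -3*W - 4  [with W=1]  = -7; V = |W - U|  [with W=1, U=1]  = 0; Q = 2*T + 3*U + 4  [with T=-7, U=1]  = -7; R = 2*V + 3*Q - 5  [with V=0, Q=-7]  = -26.
Change = -5 − (-26) = 21.

21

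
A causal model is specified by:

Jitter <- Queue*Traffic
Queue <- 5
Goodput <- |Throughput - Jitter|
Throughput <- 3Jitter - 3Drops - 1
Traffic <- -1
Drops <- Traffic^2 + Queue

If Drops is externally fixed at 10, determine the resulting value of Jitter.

The intervention breaks the incoming arrows to Drops: Drops <- Traffic^2 + Queue no longer applies, and Drops = 10.
Jitter is not downstream of the intervention, so its value is determined by the original equations.
Jitter = Queue*Traffic  [with Queue=5, Traffic=-1]  = -5

-5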